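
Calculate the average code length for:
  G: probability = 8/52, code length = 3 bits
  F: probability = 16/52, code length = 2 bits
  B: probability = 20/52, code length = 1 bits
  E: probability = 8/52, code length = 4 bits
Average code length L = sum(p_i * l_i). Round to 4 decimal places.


Weighted contributions p_i * l_i:
  G: (8/52) * 3 = 24/52
  F: (16/52) * 2 = 32/52
  B: (20/52) * 1 = 20/52
  E: (8/52) * 4 = 32/52
Sum = (24 + 32 + 20 + 32)/52 = 108/52

L = 108/52 = 2.0769 bits/symbol


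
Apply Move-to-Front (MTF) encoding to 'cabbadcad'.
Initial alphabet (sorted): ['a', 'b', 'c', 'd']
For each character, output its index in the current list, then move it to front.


MTF encoding:
'c': index 2 in ['a', 'b', 'c', 'd'] -> ['c', 'a', 'b', 'd']
'a': index 1 in ['c', 'a', 'b', 'd'] -> ['a', 'c', 'b', 'd']
'b': index 2 in ['a', 'c', 'b', 'd'] -> ['b', 'a', 'c', 'd']
'b': index 0 in ['b', 'a', 'c', 'd'] -> ['b', 'a', 'c', 'd']
'a': index 1 in ['b', 'a', 'c', 'd'] -> ['a', 'b', 'c', 'd']
'd': index 3 in ['a', 'b', 'c', 'd'] -> ['d', 'a', 'b', 'c']
'c': index 3 in ['d', 'a', 'b', 'c'] -> ['c', 'd', 'a', 'b']
'a': index 2 in ['c', 'd', 'a', 'b'] -> ['a', 'c', 'd', 'b']
'd': index 2 in ['a', 'c', 'd', 'b'] -> ['d', 'a', 'c', 'b']


Output: [2, 1, 2, 0, 1, 3, 3, 2, 2]


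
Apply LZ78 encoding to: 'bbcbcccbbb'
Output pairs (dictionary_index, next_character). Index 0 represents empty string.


LZ78 encoding steps:
Dictionary: {0: ''}
Step 1: w='' (idx 0), next='b' -> output (0, 'b'), add 'b' as idx 1
Step 2: w='b' (idx 1), next='c' -> output (1, 'c'), add 'bc' as idx 2
Step 3: w='bc' (idx 2), next='c' -> output (2, 'c'), add 'bcc' as idx 3
Step 4: w='' (idx 0), next='c' -> output (0, 'c'), add 'c' as idx 4
Step 5: w='b' (idx 1), next='b' -> output (1, 'b'), add 'bb' as idx 5
Step 6: w='b' (idx 1), end of input -> output (1, '')


Encoded: [(0, 'b'), (1, 'c'), (2, 'c'), (0, 'c'), (1, 'b'), (1, '')]


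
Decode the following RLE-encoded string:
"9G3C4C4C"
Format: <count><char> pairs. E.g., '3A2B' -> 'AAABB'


Expanding each <count><char> pair:
  9G -> 'GGGGGGGGG'
  3C -> 'CCC'
  4C -> 'CCCC'
  4C -> 'CCCC'

Decoded = GGGGGGGGGCCCCCCCCCCC


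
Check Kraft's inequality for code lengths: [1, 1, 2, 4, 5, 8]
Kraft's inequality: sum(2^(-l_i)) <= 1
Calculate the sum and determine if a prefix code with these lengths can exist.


Sum = 2^(-1) + 2^(-1) + 2^(-2) + 2^(-4) + 2^(-5) + 2^(-8)
    = 0.5 + 0.5 + 0.25 + 0.0625 + 0.03125 + 0.00390625
    = 345/256 = 1.34765625
Since 1.34765625 > 1, Kraft's inequality is NOT satisfied.
A prefix code with these lengths CANNOT exist.

Kraft sum = 1.34765625. Not satisfied.


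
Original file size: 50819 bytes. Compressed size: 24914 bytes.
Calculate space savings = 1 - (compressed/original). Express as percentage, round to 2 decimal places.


ratio = compressed/original = 24914/50819 = 0.49025
savings = 1 - ratio = 1 - 0.49025 = 0.50975
as a percentage: 0.50975 * 100 = 50.98%

Space savings = 1 - 24914/50819 = 50.98%


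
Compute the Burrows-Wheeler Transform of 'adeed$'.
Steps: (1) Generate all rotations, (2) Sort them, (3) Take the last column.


Rotations (sorted):
  0: $adeed -> last char: d
  1: adeed$ -> last char: $
  2: d$adee -> last char: e
  3: deed$a -> last char: a
  4: ed$ade -> last char: e
  5: eed$ad -> last char: d


BWT = d$eaed


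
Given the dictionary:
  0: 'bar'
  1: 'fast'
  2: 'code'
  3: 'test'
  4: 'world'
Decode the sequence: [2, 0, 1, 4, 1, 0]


Look up each index in the dictionary:
  2 -> 'code'
  0 -> 'bar'
  1 -> 'fast'
  4 -> 'world'
  1 -> 'fast'
  0 -> 'bar'

Decoded: "code bar fast world fast bar"


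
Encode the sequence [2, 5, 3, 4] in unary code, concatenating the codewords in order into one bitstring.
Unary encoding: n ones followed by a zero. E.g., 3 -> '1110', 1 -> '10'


Encode each number as n ones followed by a terminating 0:
  2 -> 110 (3 bits)
  5 -> 111110 (6 bits)
  3 -> 1110 (4 bits)
  4 -> 11110 (5 bits)
Total length = 3 + 6 + 4 + 5 = 18 bits.

Unary([2, 5, 3, 4]) = 110111110111011110 (18 bits)


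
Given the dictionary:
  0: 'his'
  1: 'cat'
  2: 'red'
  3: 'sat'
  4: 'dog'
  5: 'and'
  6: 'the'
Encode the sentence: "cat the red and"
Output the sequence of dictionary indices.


Look up each word in the dictionary:
  'cat' -> 1
  'the' -> 6
  'red' -> 2
  'and' -> 5

Encoded: [1, 6, 2, 5]


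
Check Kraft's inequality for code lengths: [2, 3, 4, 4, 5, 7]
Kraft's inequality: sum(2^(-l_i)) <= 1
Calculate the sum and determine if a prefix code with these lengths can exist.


Sum = 2^(-2) + 2^(-3) + 2^(-4) + 2^(-4) + 2^(-5) + 2^(-7)
    = 0.25 + 0.125 + 0.0625 + 0.0625 + 0.03125 + 0.0078125
    = 69/128 = 0.5390625
Since 0.5390625 <= 1, Kraft's inequality IS satisfied.
A prefix code with these lengths CAN exist.

Kraft sum = 0.5390625. Satisfied.


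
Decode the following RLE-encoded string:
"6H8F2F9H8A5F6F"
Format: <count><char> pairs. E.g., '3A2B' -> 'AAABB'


Expanding each <count><char> pair:
  6H -> 'HHHHHH'
  8F -> 'FFFFFFFF'
  2F -> 'FF'
  9H -> 'HHHHHHHHH'
  8A -> 'AAAAAAAA'
  5F -> 'FFFFF'
  6F -> 'FFFFFF'

Decoded = HHHHHHFFFFFFFFFFHHHHHHHHHAAAAAAAAFFFFFFFFFFF


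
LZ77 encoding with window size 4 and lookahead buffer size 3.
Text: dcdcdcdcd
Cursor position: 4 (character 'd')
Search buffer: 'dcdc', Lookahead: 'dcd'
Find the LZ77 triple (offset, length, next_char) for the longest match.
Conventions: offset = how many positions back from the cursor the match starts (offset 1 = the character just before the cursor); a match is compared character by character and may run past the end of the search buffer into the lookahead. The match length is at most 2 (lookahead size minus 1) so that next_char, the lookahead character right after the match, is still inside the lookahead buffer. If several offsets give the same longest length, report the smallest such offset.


Try each offset into the search buffer:
  offset=1 (pos 3, char 'c'): match length 0
  offset=2 (pos 2, char 'd'): match length 2
  offset=3 (pos 1, char 'c'): match length 0
  offset=4 (pos 0, char 'd'): match length 2
Longest match has length 2, found at offsets 2, 4; take the smallest, offset 2.
next_char = character at position 4 + 2 = 6 -> 'd'

Best match: offset=2, length=2 (matching 'dc' starting at position 2)
LZ77 triple: (2, 2, 'd')


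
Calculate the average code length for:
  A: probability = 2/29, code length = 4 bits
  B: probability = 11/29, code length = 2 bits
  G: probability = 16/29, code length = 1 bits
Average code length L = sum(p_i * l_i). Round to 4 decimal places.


Weighted contributions p_i * l_i:
  A: (2/29) * 4 = 8/29
  B: (11/29) * 2 = 22/29
  G: (16/29) * 1 = 16/29
Sum = (8 + 22 + 16)/29 = 46/29

L = 46/29 = 1.5862 bits/symbol


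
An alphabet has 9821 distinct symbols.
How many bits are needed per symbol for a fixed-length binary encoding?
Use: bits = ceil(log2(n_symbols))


log2(9821) = 13.2617
Bracket: 2^13 = 8192 < 9821 <= 2^14 = 16384
So ceil(log2(9821)) = 14

bits = ceil(log2(9821)) = ceil(13.2617) = 14 bits


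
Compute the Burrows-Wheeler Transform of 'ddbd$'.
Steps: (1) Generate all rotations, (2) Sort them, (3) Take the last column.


Rotations (sorted):
  0: $ddbd -> last char: d
  1: bd$dd -> last char: d
  2: d$ddb -> last char: b
  3: dbd$d -> last char: d
  4: ddbd$ -> last char: $


BWT = ddbd$


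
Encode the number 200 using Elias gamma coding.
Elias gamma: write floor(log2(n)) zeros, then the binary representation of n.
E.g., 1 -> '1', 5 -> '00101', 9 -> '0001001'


num_bits = floor(log2(200)) + 1 = 8
leading_zeros = num_bits - 1 = 7
binary(200) = 11001000

Elias gamma(200) = '0000000' + '11001000' = 000000011001000 (15 bits)


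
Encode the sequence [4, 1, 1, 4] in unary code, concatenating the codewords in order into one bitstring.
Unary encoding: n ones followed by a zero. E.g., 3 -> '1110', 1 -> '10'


Encode each number as n ones followed by a terminating 0:
  4 -> 11110 (5 bits)
  1 -> 10 (2 bits)
  1 -> 10 (2 bits)
  4 -> 11110 (5 bits)
Total length = 5 + 2 + 2 + 5 = 14 bits.

Unary([4, 1, 1, 4]) = 11110101011110 (14 bits)


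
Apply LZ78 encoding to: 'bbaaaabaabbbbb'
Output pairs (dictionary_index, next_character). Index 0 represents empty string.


LZ78 encoding steps:
Dictionary: {0: ''}
Step 1: w='' (idx 0), next='b' -> output (0, 'b'), add 'b' as idx 1
Step 2: w='b' (idx 1), next='a' -> output (1, 'a'), add 'ba' as idx 2
Step 3: w='' (idx 0), next='a' -> output (0, 'a'), add 'a' as idx 3
Step 4: w='a' (idx 3), next='a' -> output (3, 'a'), add 'aa' as idx 4
Step 5: w='ba' (idx 2), next='a' -> output (2, 'a'), add 'baa' as idx 5
Step 6: w='b' (idx 1), next='b' -> output (1, 'b'), add 'bb' as idx 6
Step 7: w='bb' (idx 6), next='b' -> output (6, 'b'), add 'bbb' as idx 7


Encoded: [(0, 'b'), (1, 'a'), (0, 'a'), (3, 'a'), (2, 'a'), (1, 'b'), (6, 'b')]


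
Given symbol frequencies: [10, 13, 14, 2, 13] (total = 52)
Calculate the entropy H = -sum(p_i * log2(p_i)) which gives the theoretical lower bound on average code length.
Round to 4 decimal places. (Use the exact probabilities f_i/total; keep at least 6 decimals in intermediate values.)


Per-symbol terms -p_i * log2(p_i) with p_i = f_i/52:
  p = 10/52 = 0.192308: log2(p) = -2.378512, -p*log2(p) = 0.457406
  p = 13/52 = 0.250000: log2(p) = -2.000000, -p*log2(p) = 0.500000
  p = 14/52 = 0.269231: log2(p) = -1.893085, -p*log2(p) = 0.509677
  p = 2/52 = 0.038462: log2(p) = -4.700440, -p*log2(p) = 0.180786
  p = 13/52 = 0.250000: log2(p) = -2.000000, -p*log2(p) = 0.500000
H = 0.457406 + 0.500000 + 0.509677 + 0.180786 + 0.500000 = 2.147869

H = 2.1479 bits/symbol


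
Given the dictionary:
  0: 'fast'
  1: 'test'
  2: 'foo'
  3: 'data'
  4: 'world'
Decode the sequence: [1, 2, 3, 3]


Look up each index in the dictionary:
  1 -> 'test'
  2 -> 'foo'
  3 -> 'data'
  3 -> 'data'

Decoded: "test foo data data"


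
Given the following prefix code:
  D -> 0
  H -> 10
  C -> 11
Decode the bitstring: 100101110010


Decoding step by step:
Bits 10 -> H
Bits 0 -> D
Bits 10 -> H
Bits 11 -> C
Bits 10 -> H
Bits 0 -> D
Bits 10 -> H


Decoded message: HDHCHDH


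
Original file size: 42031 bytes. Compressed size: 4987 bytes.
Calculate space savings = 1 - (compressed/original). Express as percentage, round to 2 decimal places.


ratio = compressed/original = 4987/42031 = 0.118651
savings = 1 - ratio = 1 - 0.118651 = 0.881349
as a percentage: 0.881349 * 100 = 88.13%

Space savings = 1 - 4987/42031 = 88.13%


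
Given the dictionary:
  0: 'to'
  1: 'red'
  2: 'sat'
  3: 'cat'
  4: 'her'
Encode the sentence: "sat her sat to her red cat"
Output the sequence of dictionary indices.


Look up each word in the dictionary:
  'sat' -> 2
  'her' -> 4
  'sat' -> 2
  'to' -> 0
  'her' -> 4
  'red' -> 1
  'cat' -> 3

Encoded: [2, 4, 2, 0, 4, 1, 3]


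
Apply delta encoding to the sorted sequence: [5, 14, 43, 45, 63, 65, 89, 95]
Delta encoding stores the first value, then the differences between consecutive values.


First value: 5
Deltas:
  14 - 5 = 9
  43 - 14 = 29
  45 - 43 = 2
  63 - 45 = 18
  65 - 63 = 2
  89 - 65 = 24
  95 - 89 = 6


Delta encoded: [5, 9, 29, 2, 18, 2, 24, 6]


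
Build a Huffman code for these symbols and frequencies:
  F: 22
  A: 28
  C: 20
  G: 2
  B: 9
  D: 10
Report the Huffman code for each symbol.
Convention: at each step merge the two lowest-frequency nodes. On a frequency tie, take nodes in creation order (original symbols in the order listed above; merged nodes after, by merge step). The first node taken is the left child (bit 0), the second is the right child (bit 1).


Huffman tree construction:
Step 1: Merge G(2) + B(9) = 11
Step 2: Merge D(10) + (G+B)(11) = 21
Step 3: Merge C(20) + (D+(G+B))(21) = 41
Step 4: Merge F(22) + A(28) = 50
Step 5: Merge (C+(D+(G+B)))(41) + (F+A)(50) = 91
Read each symbol's code off the tree from the root (left child = 0, right child = 1).

Codes:
  F: 10 (length 2)
  A: 11 (length 2)
  C: 00 (length 2)
  G: 0110 (length 4)
  B: 0111 (length 4)
  D: 010 (length 3)
Average code length: 214/91 = 2.3516 bits/symbol


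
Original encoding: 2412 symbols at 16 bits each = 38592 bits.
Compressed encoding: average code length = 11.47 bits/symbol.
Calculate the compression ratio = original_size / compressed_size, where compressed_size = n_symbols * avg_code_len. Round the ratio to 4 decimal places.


original_size = n_symbols * orig_bits = 2412 * 16 = 38592 bits
compressed_size = n_symbols * avg_code_len = 2412 * 11.47 = 27665.64 bits
ratio = original_size / compressed_size = 38592 / 27665.64 = 1.3949

Compression ratio = 1.3949


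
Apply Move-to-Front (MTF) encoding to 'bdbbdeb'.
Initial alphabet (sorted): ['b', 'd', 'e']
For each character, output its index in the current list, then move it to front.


MTF encoding:
'b': index 0 in ['b', 'd', 'e'] -> ['b', 'd', 'e']
'd': index 1 in ['b', 'd', 'e'] -> ['d', 'b', 'e']
'b': index 1 in ['d', 'b', 'e'] -> ['b', 'd', 'e']
'b': index 0 in ['b', 'd', 'e'] -> ['b', 'd', 'e']
'd': index 1 in ['b', 'd', 'e'] -> ['d', 'b', 'e']
'e': index 2 in ['d', 'b', 'e'] -> ['e', 'd', 'b']
'b': index 2 in ['e', 'd', 'b'] -> ['b', 'e', 'd']


Output: [0, 1, 1, 0, 1, 2, 2]


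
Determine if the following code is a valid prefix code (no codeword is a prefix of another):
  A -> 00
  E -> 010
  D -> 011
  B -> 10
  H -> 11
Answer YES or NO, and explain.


Checking each pair (does one codeword prefix another?):
  A='00' vs E='010': no prefix
  A='00' vs D='011': no prefix
  A='00' vs B='10': no prefix
  A='00' vs H='11': no prefix
  E='010' vs A='00': no prefix
  E='010' vs D='011': no prefix
  E='010' vs B='10': no prefix
  E='010' vs H='11': no prefix
  D='011' vs A='00': no prefix
  D='011' vs E='010': no prefix
  D='011' vs B='10': no prefix
  D='011' vs H='11': no prefix
  B='10' vs A='00': no prefix
  B='10' vs E='010': no prefix
  B='10' vs D='011': no prefix
  B='10' vs H='11': no prefix
  H='11' vs A='00': no prefix
  H='11' vs E='010': no prefix
  H='11' vs D='011': no prefix
  H='11' vs B='10': no prefix
No violation found over all pairs.

YES -- this is a valid prefix code. No codeword is a prefix of any other codeword.


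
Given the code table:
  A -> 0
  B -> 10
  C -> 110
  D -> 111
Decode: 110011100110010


Decoding:
110 -> C
0 -> A
111 -> D
0 -> A
0 -> A
110 -> C
0 -> A
10 -> B


Result: CADAACAB


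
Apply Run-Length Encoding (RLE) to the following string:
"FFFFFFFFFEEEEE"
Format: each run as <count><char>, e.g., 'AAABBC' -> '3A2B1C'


Scanning runs left to right:
  i=0: run of 'F' x 9 -> '9F'
  i=9: run of 'E' x 5 -> '5E'

RLE = 9F5E


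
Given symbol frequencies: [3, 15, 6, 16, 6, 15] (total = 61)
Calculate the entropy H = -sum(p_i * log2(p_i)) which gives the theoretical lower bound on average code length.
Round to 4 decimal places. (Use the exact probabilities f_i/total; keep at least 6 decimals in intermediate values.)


Per-symbol terms -p_i * log2(p_i) with p_i = f_i/61:
  p = 3/61 = 0.049180: log2(p) = -4.345775, -p*log2(p) = 0.213727
  p = 15/61 = 0.245902: log2(p) = -2.023847, -p*log2(p) = 0.497667
  p = 6/61 = 0.098361: log2(p) = -3.345775, -p*log2(p) = 0.329093
  p = 16/61 = 0.262295: log2(p) = -1.930737, -p*log2(p) = 0.506423
  p = 6/61 = 0.098361: log2(p) = -3.345775, -p*log2(p) = 0.329093
  p = 15/61 = 0.245902: log2(p) = -2.023847, -p*log2(p) = 0.497667
H = 0.213727 + 0.497667 + 0.329093 + 0.506423 + 0.329093 + 0.497667 = 2.373670

H = 2.3737 bits/symbol


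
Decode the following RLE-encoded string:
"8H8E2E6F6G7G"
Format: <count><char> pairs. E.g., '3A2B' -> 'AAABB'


Expanding each <count><char> pair:
  8H -> 'HHHHHHHH'
  8E -> 'EEEEEEEE'
  2E -> 'EE'
  6F -> 'FFFFFF'
  6G -> 'GGGGGG'
  7G -> 'GGGGGGG'

Decoded = HHHHHHHHEEEEEEEEEEFFFFFFGGGGGGGGGGGGG


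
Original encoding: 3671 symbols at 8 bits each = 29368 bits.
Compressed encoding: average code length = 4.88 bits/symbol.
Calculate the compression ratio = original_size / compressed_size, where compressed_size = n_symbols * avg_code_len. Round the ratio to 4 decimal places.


original_size = n_symbols * orig_bits = 3671 * 8 = 29368 bits
compressed_size = n_symbols * avg_code_len = 3671 * 4.88 = 17914.48 bits
ratio = original_size / compressed_size = 29368 / 17914.48 = 1.6393

Compression ratio = 1.6393


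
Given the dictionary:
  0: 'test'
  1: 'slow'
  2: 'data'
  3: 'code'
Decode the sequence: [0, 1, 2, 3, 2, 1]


Look up each index in the dictionary:
  0 -> 'test'
  1 -> 'slow'
  2 -> 'data'
  3 -> 'code'
  2 -> 'data'
  1 -> 'slow'

Decoded: "test slow data code data slow"


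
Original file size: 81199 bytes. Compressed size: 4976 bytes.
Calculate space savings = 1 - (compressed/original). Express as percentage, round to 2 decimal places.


ratio = compressed/original = 4976/81199 = 0.061282
savings = 1 - ratio = 1 - 0.061282 = 0.938718
as a percentage: 0.938718 * 100 = 93.87%

Space savings = 1 - 4976/81199 = 93.87%


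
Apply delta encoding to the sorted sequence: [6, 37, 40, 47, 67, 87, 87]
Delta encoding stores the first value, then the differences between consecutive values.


First value: 6
Deltas:
  37 - 6 = 31
  40 - 37 = 3
  47 - 40 = 7
  67 - 47 = 20
  87 - 67 = 20
  87 - 87 = 0


Delta encoded: [6, 31, 3, 7, 20, 20, 0]


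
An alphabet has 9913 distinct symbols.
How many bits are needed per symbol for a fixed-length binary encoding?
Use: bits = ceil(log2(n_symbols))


log2(9913) = 13.2751
Bracket: 2^13 = 8192 < 9913 <= 2^14 = 16384
So ceil(log2(9913)) = 14

bits = ceil(log2(9913)) = ceil(13.2751) = 14 bits


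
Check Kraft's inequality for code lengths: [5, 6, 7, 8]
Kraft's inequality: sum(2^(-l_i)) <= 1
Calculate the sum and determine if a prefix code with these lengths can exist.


Sum = 2^(-5) + 2^(-6) + 2^(-7) + 2^(-8)
    = 0.03125 + 0.015625 + 0.0078125 + 0.00390625
    = 15/256 = 0.05859375
Since 0.05859375 <= 1, Kraft's inequality IS satisfied.
A prefix code with these lengths CAN exist.

Kraft sum = 0.05859375. Satisfied.


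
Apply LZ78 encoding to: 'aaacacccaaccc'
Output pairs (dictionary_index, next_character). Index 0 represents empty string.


LZ78 encoding steps:
Dictionary: {0: ''}
Step 1: w='' (idx 0), next='a' -> output (0, 'a'), add 'a' as idx 1
Step 2: w='a' (idx 1), next='a' -> output (1, 'a'), add 'aa' as idx 2
Step 3: w='' (idx 0), next='c' -> output (0, 'c'), add 'c' as idx 3
Step 4: w='a' (idx 1), next='c' -> output (1, 'c'), add 'ac' as idx 4
Step 5: w='c' (idx 3), next='c' -> output (3, 'c'), add 'cc' as idx 5
Step 6: w='aa' (idx 2), next='c' -> output (2, 'c'), add 'aac' as idx 6
Step 7: w='cc' (idx 5), end of input -> output (5, '')


Encoded: [(0, 'a'), (1, 'a'), (0, 'c'), (1, 'c'), (3, 'c'), (2, 'c'), (5, '')]


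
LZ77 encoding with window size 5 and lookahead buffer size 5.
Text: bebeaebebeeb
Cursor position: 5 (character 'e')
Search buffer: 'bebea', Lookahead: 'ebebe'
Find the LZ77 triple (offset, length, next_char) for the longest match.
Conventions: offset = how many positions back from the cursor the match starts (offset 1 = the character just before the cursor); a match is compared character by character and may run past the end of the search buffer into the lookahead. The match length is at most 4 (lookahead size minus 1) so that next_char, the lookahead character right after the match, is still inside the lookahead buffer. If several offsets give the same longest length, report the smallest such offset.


Try each offset into the search buffer:
  offset=1 (pos 4, char 'a'): match length 0
  offset=2 (pos 3, char 'e'): match length 1
  offset=3 (pos 2, char 'b'): match length 0
  offset=4 (pos 1, char 'e'): match length 3
  offset=5 (pos 0, char 'b'): match length 0
Longest match has length 3 at offset 4.
next_char = character at position 5 + 3 = 8 -> 'b'

Best match: offset=4, length=3 (matching 'ebe' starting at position 1)
LZ77 triple: (4, 3, 'b')


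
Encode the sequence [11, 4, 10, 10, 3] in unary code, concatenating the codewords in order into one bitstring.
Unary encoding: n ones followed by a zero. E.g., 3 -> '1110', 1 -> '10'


Encode each number as n ones followed by a terminating 0:
  11 -> 111111111110 (12 bits)
  4 -> 11110 (5 bits)
  10 -> 11111111110 (11 bits)
  10 -> 11111111110 (11 bits)
  3 -> 1110 (4 bits)
Total length = 12 + 5 + 11 + 11 + 4 = 43 bits.

Unary([11, 4, 10, 10, 3]) = 1111111111101111011111111110111111111101110 (43 bits)


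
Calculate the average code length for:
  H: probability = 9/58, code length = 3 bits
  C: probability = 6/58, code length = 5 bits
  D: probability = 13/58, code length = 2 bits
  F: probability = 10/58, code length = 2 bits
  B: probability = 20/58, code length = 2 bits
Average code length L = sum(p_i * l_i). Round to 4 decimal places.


Weighted contributions p_i * l_i:
  H: (9/58) * 3 = 27/58
  C: (6/58) * 5 = 30/58
  D: (13/58) * 2 = 26/58
  F: (10/58) * 2 = 20/58
  B: (20/58) * 2 = 40/58
Sum = (27 + 30 + 26 + 20 + 40)/58 = 143/58

L = 143/58 = 2.4655 bits/symbol


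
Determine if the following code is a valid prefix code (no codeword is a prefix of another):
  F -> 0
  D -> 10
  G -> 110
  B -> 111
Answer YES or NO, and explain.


Checking each pair (does one codeword prefix another?):
  F='0' vs D='10': no prefix
  F='0' vs G='110': no prefix
  F='0' vs B='111': no prefix
  D='10' vs F='0': no prefix
  D='10' vs G='110': no prefix
  D='10' vs B='111': no prefix
  G='110' vs F='0': no prefix
  G='110' vs D='10': no prefix
  G='110' vs B='111': no prefix
  B='111' vs F='0': no prefix
  B='111' vs D='10': no prefix
  B='111' vs G='110': no prefix
No violation found over all pairs.

YES -- this is a valid prefix code. No codeword is a prefix of any other codeword.


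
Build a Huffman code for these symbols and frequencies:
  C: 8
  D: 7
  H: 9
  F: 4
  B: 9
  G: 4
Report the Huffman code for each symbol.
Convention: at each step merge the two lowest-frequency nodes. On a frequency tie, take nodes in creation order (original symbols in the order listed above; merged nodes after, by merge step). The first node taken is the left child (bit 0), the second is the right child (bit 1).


Huffman tree construction:
Step 1: Merge F(4) + G(4) = 8
Step 2: Merge D(7) + C(8) = 15
Step 3: Merge (F+G)(8) + H(9) = 17
Step 4: Merge B(9) + (D+C)(15) = 24
Step 5: Merge ((F+G)+H)(17) + (B+(D+C))(24) = 41
Read each symbol's code off the tree from the root (left child = 0, right child = 1).

Codes:
  C: 111 (length 3)
  D: 110 (length 3)
  H: 01 (length 2)
  F: 000 (length 3)
  B: 10 (length 2)
  G: 001 (length 3)
Average code length: 105/41 = 2.5610 bits/symbol


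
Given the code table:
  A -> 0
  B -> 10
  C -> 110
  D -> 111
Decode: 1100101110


Decoding:
110 -> C
0 -> A
10 -> B
111 -> D
0 -> A


Result: CABDA


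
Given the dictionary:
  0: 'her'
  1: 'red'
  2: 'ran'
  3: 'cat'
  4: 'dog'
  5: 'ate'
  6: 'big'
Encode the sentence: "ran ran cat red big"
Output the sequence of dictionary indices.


Look up each word in the dictionary:
  'ran' -> 2
  'ran' -> 2
  'cat' -> 3
  'red' -> 1
  'big' -> 6

Encoded: [2, 2, 3, 1, 6]


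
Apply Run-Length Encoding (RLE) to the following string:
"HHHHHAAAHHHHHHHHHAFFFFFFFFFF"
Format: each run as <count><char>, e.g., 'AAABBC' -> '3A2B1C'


Scanning runs left to right:
  i=0: run of 'H' x 5 -> '5H'
  i=5: run of 'A' x 3 -> '3A'
  i=8: run of 'H' x 9 -> '9H'
  i=17: run of 'A' x 1 -> '1A'
  i=18: run of 'F' x 10 -> '10F'

RLE = 5H3A9H1A10F


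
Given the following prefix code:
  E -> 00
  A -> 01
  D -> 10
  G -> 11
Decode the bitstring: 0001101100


Decoding step by step:
Bits 00 -> E
Bits 01 -> A
Bits 10 -> D
Bits 11 -> G
Bits 00 -> E


Decoded message: EADGE


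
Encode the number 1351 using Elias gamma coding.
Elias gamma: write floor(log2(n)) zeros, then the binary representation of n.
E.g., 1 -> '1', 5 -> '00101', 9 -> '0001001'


num_bits = floor(log2(1351)) + 1 = 11
leading_zeros = num_bits - 1 = 10
binary(1351) = 10101000111

Elias gamma(1351) = '0000000000' + '10101000111' = 000000000010101000111 (21 bits)


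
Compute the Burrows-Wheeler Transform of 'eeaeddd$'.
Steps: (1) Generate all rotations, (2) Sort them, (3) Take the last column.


Rotations (sorted):
  0: $eeaeddd -> last char: d
  1: aeddd$ee -> last char: e
  2: d$eeaedd -> last char: d
  3: dd$eeaed -> last char: d
  4: ddd$eeae -> last char: e
  5: eaeddd$e -> last char: e
  6: eddd$eea -> last char: a
  7: eeaeddd$ -> last char: $


BWT = deddeea$


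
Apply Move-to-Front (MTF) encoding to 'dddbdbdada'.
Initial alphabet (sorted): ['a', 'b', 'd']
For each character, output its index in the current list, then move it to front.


MTF encoding:
'd': index 2 in ['a', 'b', 'd'] -> ['d', 'a', 'b']
'd': index 0 in ['d', 'a', 'b'] -> ['d', 'a', 'b']
'd': index 0 in ['d', 'a', 'b'] -> ['d', 'a', 'b']
'b': index 2 in ['d', 'a', 'b'] -> ['b', 'd', 'a']
'd': index 1 in ['b', 'd', 'a'] -> ['d', 'b', 'a']
'b': index 1 in ['d', 'b', 'a'] -> ['b', 'd', 'a']
'd': index 1 in ['b', 'd', 'a'] -> ['d', 'b', 'a']
'a': index 2 in ['d', 'b', 'a'] -> ['a', 'd', 'b']
'd': index 1 in ['a', 'd', 'b'] -> ['d', 'a', 'b']
'a': index 1 in ['d', 'a', 'b'] -> ['a', 'd', 'b']


Output: [2, 0, 0, 2, 1, 1, 1, 2, 1, 1]


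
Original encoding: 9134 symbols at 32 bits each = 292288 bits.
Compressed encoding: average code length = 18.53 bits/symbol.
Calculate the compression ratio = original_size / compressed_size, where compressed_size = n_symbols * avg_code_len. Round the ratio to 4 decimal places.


original_size = n_symbols * orig_bits = 9134 * 32 = 292288 bits
compressed_size = n_symbols * avg_code_len = 9134 * 18.53 = 169253.02 bits
ratio = original_size / compressed_size = 292288 / 169253.02 = 1.7269

Compression ratio = 1.7269


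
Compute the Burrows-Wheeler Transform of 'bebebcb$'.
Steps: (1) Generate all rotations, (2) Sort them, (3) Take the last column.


Rotations (sorted):
  0: $bebebcb -> last char: b
  1: b$bebebc -> last char: c
  2: bcb$bebe -> last char: e
  3: bebcb$be -> last char: e
  4: bebebcb$ -> last char: $
  5: cb$bebeb -> last char: b
  6: ebcb$beb -> last char: b
  7: ebebcb$b -> last char: b


BWT = bcee$bbb


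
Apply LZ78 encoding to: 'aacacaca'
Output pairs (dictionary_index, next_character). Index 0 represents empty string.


LZ78 encoding steps:
Dictionary: {0: ''}
Step 1: w='' (idx 0), next='a' -> output (0, 'a'), add 'a' as idx 1
Step 2: w='a' (idx 1), next='c' -> output (1, 'c'), add 'ac' as idx 2
Step 3: w='ac' (idx 2), next='a' -> output (2, 'a'), add 'aca' as idx 3
Step 4: w='' (idx 0), next='c' -> output (0, 'c'), add 'c' as idx 4
Step 5: w='a' (idx 1), end of input -> output (1, '')


Encoded: [(0, 'a'), (1, 'c'), (2, 'a'), (0, 'c'), (1, '')]


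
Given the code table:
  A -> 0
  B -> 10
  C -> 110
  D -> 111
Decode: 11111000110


Decoding:
111 -> D
110 -> C
0 -> A
0 -> A
110 -> C


Result: DCAAC


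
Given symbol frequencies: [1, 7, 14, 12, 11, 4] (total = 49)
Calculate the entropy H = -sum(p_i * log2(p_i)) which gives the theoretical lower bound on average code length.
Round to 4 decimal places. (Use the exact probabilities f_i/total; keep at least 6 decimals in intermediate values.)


Per-symbol terms -p_i * log2(p_i) with p_i = f_i/49:
  p = 1/49 = 0.020408: log2(p) = -5.614710, -p*log2(p) = 0.114586
  p = 7/49 = 0.142857: log2(p) = -2.807355, -p*log2(p) = 0.401051
  p = 14/49 = 0.285714: log2(p) = -1.807355, -p*log2(p) = 0.516387
  p = 12/49 = 0.244898: log2(p) = -2.029747, -p*log2(p) = 0.497081
  p = 11/49 = 0.224490: log2(p) = -2.155278, -p*log2(p) = 0.483838
  p = 4/49 = 0.081633: log2(p) = -3.614710, -p*log2(p) = 0.295078
H = 0.114586 + 0.401051 + 0.516387 + 0.497081 + 0.483838 + 0.295078 = 2.308021

H = 2.308 bits/symbol


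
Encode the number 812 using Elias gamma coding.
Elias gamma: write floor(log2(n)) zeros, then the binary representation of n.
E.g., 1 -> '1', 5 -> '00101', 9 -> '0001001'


num_bits = floor(log2(812)) + 1 = 10
leading_zeros = num_bits - 1 = 9
binary(812) = 1100101100

Elias gamma(812) = '000000000' + '1100101100' = 0000000001100101100 (19 bits)


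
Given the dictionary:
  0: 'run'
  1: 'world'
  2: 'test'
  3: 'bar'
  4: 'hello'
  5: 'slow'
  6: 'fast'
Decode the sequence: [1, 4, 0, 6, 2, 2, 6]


Look up each index in the dictionary:
  1 -> 'world'
  4 -> 'hello'
  0 -> 'run'
  6 -> 'fast'
  2 -> 'test'
  2 -> 'test'
  6 -> 'fast'

Decoded: "world hello run fast test test fast"


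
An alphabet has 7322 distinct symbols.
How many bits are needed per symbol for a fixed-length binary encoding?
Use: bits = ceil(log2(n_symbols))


log2(7322) = 12.838
Bracket: 2^12 = 4096 < 7322 <= 2^13 = 8192
So ceil(log2(7322)) = 13

bits = ceil(log2(7322)) = ceil(12.838) = 13 bits


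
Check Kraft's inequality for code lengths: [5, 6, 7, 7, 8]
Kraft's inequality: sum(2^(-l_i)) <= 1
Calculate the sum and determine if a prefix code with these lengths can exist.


Sum = 2^(-5) + 2^(-6) + 2^(-7) + 2^(-7) + 2^(-8)
    = 0.03125 + 0.015625 + 0.0078125 + 0.0078125 + 0.00390625
    = 17/256 = 0.06640625
Since 0.06640625 <= 1, Kraft's inequality IS satisfied.
A prefix code with these lengths CAN exist.

Kraft sum = 0.06640625. Satisfied.


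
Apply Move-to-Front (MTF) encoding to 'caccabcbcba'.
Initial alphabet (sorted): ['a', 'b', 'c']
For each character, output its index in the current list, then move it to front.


MTF encoding:
'c': index 2 in ['a', 'b', 'c'] -> ['c', 'a', 'b']
'a': index 1 in ['c', 'a', 'b'] -> ['a', 'c', 'b']
'c': index 1 in ['a', 'c', 'b'] -> ['c', 'a', 'b']
'c': index 0 in ['c', 'a', 'b'] -> ['c', 'a', 'b']
'a': index 1 in ['c', 'a', 'b'] -> ['a', 'c', 'b']
'b': index 2 in ['a', 'c', 'b'] -> ['b', 'a', 'c']
'c': index 2 in ['b', 'a', 'c'] -> ['c', 'b', 'a']
'b': index 1 in ['c', 'b', 'a'] -> ['b', 'c', 'a']
'c': index 1 in ['b', 'c', 'a'] -> ['c', 'b', 'a']
'b': index 1 in ['c', 'b', 'a'] -> ['b', 'c', 'a']
'a': index 2 in ['b', 'c', 'a'] -> ['a', 'b', 'c']


Output: [2, 1, 1, 0, 1, 2, 2, 1, 1, 1, 2]


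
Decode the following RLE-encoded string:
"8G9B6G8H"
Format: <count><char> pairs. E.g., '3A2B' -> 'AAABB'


Expanding each <count><char> pair:
  8G -> 'GGGGGGGG'
  9B -> 'BBBBBBBBB'
  6G -> 'GGGGGG'
  8H -> 'HHHHHHHH'

Decoded = GGGGGGGGBBBBBBBBBGGGGGGHHHHHHHH


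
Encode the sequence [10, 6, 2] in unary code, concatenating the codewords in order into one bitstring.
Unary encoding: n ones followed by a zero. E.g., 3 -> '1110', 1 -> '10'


Encode each number as n ones followed by a terminating 0:
  10 -> 11111111110 (11 bits)
  6 -> 1111110 (7 bits)
  2 -> 110 (3 bits)
Total length = 11 + 7 + 3 = 21 bits.

Unary([10, 6, 2]) = 111111111101111110110 (21 bits)


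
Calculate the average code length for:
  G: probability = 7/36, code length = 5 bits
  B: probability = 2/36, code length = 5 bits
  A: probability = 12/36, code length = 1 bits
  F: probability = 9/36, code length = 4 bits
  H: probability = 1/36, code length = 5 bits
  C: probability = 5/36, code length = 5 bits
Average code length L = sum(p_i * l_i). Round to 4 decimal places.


Weighted contributions p_i * l_i:
  G: (7/36) * 5 = 35/36
  B: (2/36) * 5 = 10/36
  A: (12/36) * 1 = 12/36
  F: (9/36) * 4 = 36/36
  H: (1/36) * 5 = 5/36
  C: (5/36) * 5 = 25/36
Sum = (35 + 10 + 12 + 36 + 5 + 25)/36 = 123/36

L = 123/36 = 3.4167 bits/symbol


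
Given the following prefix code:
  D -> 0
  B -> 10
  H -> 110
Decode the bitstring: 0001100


Decoding step by step:
Bits 0 -> D
Bits 0 -> D
Bits 0 -> D
Bits 110 -> H
Bits 0 -> D


Decoded message: DDDHD


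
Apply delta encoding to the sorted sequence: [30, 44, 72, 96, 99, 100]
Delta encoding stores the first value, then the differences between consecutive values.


First value: 30
Deltas:
  44 - 30 = 14
  72 - 44 = 28
  96 - 72 = 24
  99 - 96 = 3
  100 - 99 = 1


Delta encoded: [30, 14, 28, 24, 3, 1]


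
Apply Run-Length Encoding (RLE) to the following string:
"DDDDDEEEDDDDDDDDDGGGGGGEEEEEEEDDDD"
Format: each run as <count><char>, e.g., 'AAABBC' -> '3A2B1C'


Scanning runs left to right:
  i=0: run of 'D' x 5 -> '5D'
  i=5: run of 'E' x 3 -> '3E'
  i=8: run of 'D' x 9 -> '9D'
  i=17: run of 'G' x 6 -> '6G'
  i=23: run of 'E' x 7 -> '7E'
  i=30: run of 'D' x 4 -> '4D'

RLE = 5D3E9D6G7E4D


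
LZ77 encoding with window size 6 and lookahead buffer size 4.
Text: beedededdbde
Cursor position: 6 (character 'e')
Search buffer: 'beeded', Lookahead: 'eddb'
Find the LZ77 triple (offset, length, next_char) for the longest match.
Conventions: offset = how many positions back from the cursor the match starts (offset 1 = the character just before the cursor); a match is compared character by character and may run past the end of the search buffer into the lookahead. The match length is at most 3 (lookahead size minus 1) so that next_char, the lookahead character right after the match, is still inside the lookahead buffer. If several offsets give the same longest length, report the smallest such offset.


Try each offset into the search buffer:
  offset=1 (pos 5, char 'd'): match length 0
  offset=2 (pos 4, char 'e'): match length 2
  offset=3 (pos 3, char 'd'): match length 0
  offset=4 (pos 2, char 'e'): match length 2
  offset=5 (pos 1, char 'e'): match length 1
  offset=6 (pos 0, char 'b'): match length 0
Longest match has length 2, found at offsets 2, 4; take the smallest, offset 2.
next_char = character at position 6 + 2 = 8 -> 'd'

Best match: offset=2, length=2 (matching 'ed' starting at position 4)
LZ77 triple: (2, 2, 'd')


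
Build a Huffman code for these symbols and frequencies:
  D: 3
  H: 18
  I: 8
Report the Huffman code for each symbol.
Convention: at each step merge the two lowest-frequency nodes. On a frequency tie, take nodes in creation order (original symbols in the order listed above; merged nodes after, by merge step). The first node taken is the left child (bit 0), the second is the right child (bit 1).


Huffman tree construction:
Step 1: Merge D(3) + I(8) = 11
Step 2: Merge (D+I)(11) + H(18) = 29
Read each symbol's code off the tree from the root (left child = 0, right child = 1).

Codes:
  D: 00 (length 2)
  H: 1 (length 1)
  I: 01 (length 2)
Average code length: 40/29 = 1.3793 bits/symbol


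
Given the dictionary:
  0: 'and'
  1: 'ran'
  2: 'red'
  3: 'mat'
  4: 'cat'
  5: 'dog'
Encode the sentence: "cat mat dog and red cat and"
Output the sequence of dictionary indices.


Look up each word in the dictionary:
  'cat' -> 4
  'mat' -> 3
  'dog' -> 5
  'and' -> 0
  'red' -> 2
  'cat' -> 4
  'and' -> 0

Encoded: [4, 3, 5, 0, 2, 4, 0]


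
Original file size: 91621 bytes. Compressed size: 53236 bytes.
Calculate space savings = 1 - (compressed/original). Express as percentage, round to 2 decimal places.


ratio = compressed/original = 53236/91621 = 0.581046
savings = 1 - ratio = 1 - 0.581046 = 0.418954
as a percentage: 0.418954 * 100 = 41.9%

Space savings = 1 - 53236/91621 = 41.9%


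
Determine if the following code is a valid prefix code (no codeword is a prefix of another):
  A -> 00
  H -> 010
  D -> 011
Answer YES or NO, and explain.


Checking each pair (does one codeword prefix another?):
  A='00' vs H='010': no prefix
  A='00' vs D='011': no prefix
  H='010' vs A='00': no prefix
  H='010' vs D='011': no prefix
  D='011' vs A='00': no prefix
  D='011' vs H='010': no prefix
No violation found over all pairs.

YES -- this is a valid prefix code. No codeword is a prefix of any other codeword.


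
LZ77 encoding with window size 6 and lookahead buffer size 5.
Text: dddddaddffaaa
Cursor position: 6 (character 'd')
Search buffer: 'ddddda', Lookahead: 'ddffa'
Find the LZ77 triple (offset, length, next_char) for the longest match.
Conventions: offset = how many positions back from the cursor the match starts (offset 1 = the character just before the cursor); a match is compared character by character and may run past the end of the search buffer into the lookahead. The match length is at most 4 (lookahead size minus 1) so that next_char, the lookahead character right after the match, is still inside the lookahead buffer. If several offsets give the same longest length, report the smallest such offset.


Try each offset into the search buffer:
  offset=1 (pos 5, char 'a'): match length 0
  offset=2 (pos 4, char 'd'): match length 1
  offset=3 (pos 3, char 'd'): match length 2
  offset=4 (pos 2, char 'd'): match length 2
  offset=5 (pos 1, char 'd'): match length 2
  offset=6 (pos 0, char 'd'): match length 2
Longest match has length 2, found at offsets 3, 4, 5, 6; take the smallest, offset 3.
next_char = character at position 6 + 2 = 8 -> 'f'

Best match: offset=3, length=2 (matching 'dd' starting at position 3)
LZ77 triple: (3, 2, 'f')


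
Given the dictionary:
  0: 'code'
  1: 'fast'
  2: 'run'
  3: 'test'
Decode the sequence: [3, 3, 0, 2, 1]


Look up each index in the dictionary:
  3 -> 'test'
  3 -> 'test'
  0 -> 'code'
  2 -> 'run'
  1 -> 'fast'

Decoded: "test test code run fast"


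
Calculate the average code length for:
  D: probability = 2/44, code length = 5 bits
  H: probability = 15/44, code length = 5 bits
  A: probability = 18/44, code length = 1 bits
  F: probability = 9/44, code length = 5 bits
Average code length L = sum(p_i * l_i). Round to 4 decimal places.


Weighted contributions p_i * l_i:
  D: (2/44) * 5 = 10/44
  H: (15/44) * 5 = 75/44
  A: (18/44) * 1 = 18/44
  F: (9/44) * 5 = 45/44
Sum = (10 + 75 + 18 + 45)/44 = 148/44

L = 148/44 = 3.3636 bits/symbol


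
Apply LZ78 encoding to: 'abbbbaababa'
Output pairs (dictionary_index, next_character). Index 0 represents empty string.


LZ78 encoding steps:
Dictionary: {0: ''}
Step 1: w='' (idx 0), next='a' -> output (0, 'a'), add 'a' as idx 1
Step 2: w='' (idx 0), next='b' -> output (0, 'b'), add 'b' as idx 2
Step 3: w='b' (idx 2), next='b' -> output (2, 'b'), add 'bb' as idx 3
Step 4: w='b' (idx 2), next='a' -> output (2, 'a'), add 'ba' as idx 4
Step 5: w='a' (idx 1), next='b' -> output (1, 'b'), add 'ab' as idx 5
Step 6: w='ab' (idx 5), next='a' -> output (5, 'a'), add 'aba' as idx 6


Encoded: [(0, 'a'), (0, 'b'), (2, 'b'), (2, 'a'), (1, 'b'), (5, 'a')]


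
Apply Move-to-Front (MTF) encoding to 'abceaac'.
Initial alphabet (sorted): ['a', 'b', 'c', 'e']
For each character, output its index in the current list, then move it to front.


MTF encoding:
'a': index 0 in ['a', 'b', 'c', 'e'] -> ['a', 'b', 'c', 'e']
'b': index 1 in ['a', 'b', 'c', 'e'] -> ['b', 'a', 'c', 'e']
'c': index 2 in ['b', 'a', 'c', 'e'] -> ['c', 'b', 'a', 'e']
'e': index 3 in ['c', 'b', 'a', 'e'] -> ['e', 'c', 'b', 'a']
'a': index 3 in ['e', 'c', 'b', 'a'] -> ['a', 'e', 'c', 'b']
'a': index 0 in ['a', 'e', 'c', 'b'] -> ['a', 'e', 'c', 'b']
'c': index 2 in ['a', 'e', 'c', 'b'] -> ['c', 'a', 'e', 'b']


Output: [0, 1, 2, 3, 3, 0, 2]


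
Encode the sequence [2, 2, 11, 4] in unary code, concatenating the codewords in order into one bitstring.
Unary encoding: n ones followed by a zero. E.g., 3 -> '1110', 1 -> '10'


Encode each number as n ones followed by a terminating 0:
  2 -> 110 (3 bits)
  2 -> 110 (3 bits)
  11 -> 111111111110 (12 bits)
  4 -> 11110 (5 bits)
Total length = 3 + 3 + 12 + 5 = 23 bits.

Unary([2, 2, 11, 4]) = 11011011111111111011110 (23 bits)


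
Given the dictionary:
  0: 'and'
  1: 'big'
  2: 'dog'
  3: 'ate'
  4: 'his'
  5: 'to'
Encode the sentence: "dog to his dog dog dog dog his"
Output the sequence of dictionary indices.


Look up each word in the dictionary:
  'dog' -> 2
  'to' -> 5
  'his' -> 4
  'dog' -> 2
  'dog' -> 2
  'dog' -> 2
  'dog' -> 2
  'his' -> 4

Encoded: [2, 5, 4, 2, 2, 2, 2, 4]


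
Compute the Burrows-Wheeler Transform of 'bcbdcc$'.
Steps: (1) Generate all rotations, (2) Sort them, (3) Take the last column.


Rotations (sorted):
  0: $bcbdcc -> last char: c
  1: bcbdcc$ -> last char: $
  2: bdcc$bc -> last char: c
  3: c$bcbdc -> last char: c
  4: cbdcc$b -> last char: b
  5: cc$bcbd -> last char: d
  6: dcc$bcb -> last char: b


BWT = c$ccbdb


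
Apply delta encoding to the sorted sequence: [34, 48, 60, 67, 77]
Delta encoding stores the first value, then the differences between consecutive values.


First value: 34
Deltas:
  48 - 34 = 14
  60 - 48 = 12
  67 - 60 = 7
  77 - 67 = 10


Delta encoded: [34, 14, 12, 7, 10]
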